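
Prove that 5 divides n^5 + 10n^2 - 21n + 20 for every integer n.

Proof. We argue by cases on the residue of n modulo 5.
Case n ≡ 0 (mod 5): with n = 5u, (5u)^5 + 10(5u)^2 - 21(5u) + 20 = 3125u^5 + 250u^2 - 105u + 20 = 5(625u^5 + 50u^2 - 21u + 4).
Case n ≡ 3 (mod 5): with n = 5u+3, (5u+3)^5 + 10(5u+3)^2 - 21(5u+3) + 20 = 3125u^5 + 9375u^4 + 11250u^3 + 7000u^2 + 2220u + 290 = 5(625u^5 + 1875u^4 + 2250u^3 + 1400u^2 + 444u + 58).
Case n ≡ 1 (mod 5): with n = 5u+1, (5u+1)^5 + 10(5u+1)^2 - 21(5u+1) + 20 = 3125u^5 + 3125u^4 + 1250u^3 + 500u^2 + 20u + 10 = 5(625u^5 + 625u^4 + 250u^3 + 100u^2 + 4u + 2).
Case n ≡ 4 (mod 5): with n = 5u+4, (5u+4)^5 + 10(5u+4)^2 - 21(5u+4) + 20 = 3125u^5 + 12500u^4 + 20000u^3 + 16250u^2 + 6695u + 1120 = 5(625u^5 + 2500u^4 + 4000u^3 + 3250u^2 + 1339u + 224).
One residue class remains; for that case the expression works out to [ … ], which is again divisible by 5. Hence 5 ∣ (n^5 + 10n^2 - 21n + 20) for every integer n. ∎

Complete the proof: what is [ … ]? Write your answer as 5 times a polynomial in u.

5(625u^5 + 1250u^4 + 1000u^3 + 450u^2 + 99u + 10)

The residues treated are {0, 3, 1, 4}, so the missing case is n ≡ 2 (mod 5); write n = 5u+2.
Then (5u+2)^5 + 10(5u+2)^2 - 21(5u+2) + 20 = 3125u^5 + 6250u^4 + 5000u^3 + 2250u^2 + 495u + 50 = 5(625u^5 + 1250u^4 + 1000u^3 + 450u^2 + 99u + 10).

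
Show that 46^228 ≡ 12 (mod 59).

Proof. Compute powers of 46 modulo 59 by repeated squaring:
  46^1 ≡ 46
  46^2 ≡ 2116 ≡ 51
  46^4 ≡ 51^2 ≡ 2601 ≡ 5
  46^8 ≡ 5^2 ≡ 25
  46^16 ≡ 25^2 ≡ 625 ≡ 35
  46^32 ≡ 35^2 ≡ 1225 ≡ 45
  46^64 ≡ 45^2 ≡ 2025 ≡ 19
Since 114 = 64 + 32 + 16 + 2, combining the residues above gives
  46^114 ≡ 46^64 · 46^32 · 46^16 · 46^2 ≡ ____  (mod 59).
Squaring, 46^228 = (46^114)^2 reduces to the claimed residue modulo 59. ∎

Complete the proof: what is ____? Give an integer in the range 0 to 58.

22

46^64 · 46^32 · 46^16 · 46^2 ≡ 19 · 45 · 35 · 51 = 1526175.
1526175 mod 59 = 22, so 46^114 ≡ 22 (mod 59).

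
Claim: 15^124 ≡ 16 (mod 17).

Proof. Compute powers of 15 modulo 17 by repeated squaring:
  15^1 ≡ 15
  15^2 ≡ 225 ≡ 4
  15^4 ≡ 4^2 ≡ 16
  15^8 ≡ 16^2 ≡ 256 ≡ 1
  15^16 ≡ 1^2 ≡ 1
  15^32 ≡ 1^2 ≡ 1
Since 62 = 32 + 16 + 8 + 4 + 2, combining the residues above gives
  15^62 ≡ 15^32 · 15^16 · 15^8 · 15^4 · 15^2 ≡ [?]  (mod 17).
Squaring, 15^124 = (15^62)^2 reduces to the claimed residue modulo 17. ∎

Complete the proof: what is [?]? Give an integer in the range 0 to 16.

13

Multiply the listed residues: 1 · 1 · 1 · 16 · 4 = 1 → 1 → 16 → 64.
Reducing modulo 17: 64 = 3·17 + 13, so 15^62 ≡ 13.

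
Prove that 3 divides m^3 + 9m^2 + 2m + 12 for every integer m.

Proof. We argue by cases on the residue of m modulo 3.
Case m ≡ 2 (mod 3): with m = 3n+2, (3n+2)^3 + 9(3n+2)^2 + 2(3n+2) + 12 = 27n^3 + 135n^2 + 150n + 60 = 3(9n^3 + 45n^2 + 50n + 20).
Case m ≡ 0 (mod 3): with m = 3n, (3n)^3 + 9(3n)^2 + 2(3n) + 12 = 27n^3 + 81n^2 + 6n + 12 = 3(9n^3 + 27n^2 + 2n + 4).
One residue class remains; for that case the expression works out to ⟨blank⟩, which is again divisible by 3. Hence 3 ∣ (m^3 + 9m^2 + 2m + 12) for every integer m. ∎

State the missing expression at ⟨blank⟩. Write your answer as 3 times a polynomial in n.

3(9n^3 + 36n^2 + 23n + 8)

Only m ≡ 1 (mod 3) is unaccounted for. Put m = 3n+1:
(3n+1)^3 + 9(3n+1)^2 + 2(3n+1) + 12 expands to 27n^3 + 108n^2 + 69n + 24,
and factoring out 3 leaves 3(9n^3 + 36n^2 + 23n + 8).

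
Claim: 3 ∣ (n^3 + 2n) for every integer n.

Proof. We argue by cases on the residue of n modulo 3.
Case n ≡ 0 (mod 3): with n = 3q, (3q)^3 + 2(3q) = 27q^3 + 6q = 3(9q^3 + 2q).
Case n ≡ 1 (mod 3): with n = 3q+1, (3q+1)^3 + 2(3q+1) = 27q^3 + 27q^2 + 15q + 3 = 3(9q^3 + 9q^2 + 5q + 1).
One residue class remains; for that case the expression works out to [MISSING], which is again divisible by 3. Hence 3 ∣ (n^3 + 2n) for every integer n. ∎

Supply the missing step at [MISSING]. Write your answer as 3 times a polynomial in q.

3(9q^3 + 18q^2 + 14q + 4)

The residues treated are {0, 1}, so the missing case is n ≡ 2 (mod 3); write n = 3q+2.
Then (3q+2)^3 + 2(3q+2) = 27q^3 + 54q^2 + 42q + 12 = 3(9q^3 + 18q^2 + 14q + 4).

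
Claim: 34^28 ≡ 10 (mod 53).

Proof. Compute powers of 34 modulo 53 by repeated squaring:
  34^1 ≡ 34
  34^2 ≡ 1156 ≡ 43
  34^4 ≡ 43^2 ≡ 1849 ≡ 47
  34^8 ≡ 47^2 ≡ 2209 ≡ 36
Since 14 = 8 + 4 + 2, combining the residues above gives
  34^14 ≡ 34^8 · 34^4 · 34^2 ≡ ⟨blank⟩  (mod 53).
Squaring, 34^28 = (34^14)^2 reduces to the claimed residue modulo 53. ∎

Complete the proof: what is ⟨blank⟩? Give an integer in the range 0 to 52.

40

34^8 · 34^4 · 34^2 ≡ 36 · 47 · 43 = 72756.
72756 mod 53 = 40, so 34^14 ≡ 40 (mod 53).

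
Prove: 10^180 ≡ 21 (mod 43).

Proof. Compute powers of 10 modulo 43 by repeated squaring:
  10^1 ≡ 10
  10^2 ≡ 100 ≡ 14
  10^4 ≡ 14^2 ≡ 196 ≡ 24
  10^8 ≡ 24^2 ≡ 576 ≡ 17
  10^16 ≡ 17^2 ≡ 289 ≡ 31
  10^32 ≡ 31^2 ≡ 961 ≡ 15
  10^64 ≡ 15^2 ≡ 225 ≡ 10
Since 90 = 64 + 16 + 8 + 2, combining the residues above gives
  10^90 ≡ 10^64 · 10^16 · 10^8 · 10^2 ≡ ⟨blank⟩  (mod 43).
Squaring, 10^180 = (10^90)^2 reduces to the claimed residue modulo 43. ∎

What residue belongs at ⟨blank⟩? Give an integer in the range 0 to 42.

10^64 · 10^16 · 10^8 · 10^2 ≡ 10 · 31 · 17 · 14 = 73780.
73780 mod 43 = 35, so 10^90 ≡ 35 (mod 43).

35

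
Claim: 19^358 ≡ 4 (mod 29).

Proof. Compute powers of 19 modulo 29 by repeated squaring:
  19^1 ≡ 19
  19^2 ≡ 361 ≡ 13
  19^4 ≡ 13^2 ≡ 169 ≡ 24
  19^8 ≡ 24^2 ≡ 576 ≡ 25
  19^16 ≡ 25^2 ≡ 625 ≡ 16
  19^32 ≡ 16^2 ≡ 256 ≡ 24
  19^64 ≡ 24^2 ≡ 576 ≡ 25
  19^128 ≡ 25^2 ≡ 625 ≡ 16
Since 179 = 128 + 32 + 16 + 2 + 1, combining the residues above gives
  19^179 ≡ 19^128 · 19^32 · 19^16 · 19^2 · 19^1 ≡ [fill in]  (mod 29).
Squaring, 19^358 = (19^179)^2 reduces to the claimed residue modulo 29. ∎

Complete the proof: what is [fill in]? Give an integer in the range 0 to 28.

27

Multiply the listed residues: 16 · 24 · 16 · 13 · 19 = 384 → 6144 → 79872 → 1517568.
Reducing modulo 29: 1517568 = 52329·29 + 27, so 19^179 ≡ 27.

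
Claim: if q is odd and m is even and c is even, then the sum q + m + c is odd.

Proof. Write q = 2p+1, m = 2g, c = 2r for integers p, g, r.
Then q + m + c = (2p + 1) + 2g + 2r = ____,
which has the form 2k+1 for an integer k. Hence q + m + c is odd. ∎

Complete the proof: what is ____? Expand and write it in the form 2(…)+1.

(2p + 1) + 2g + 2r = 2g + 2p + 2r + 1
= 2(g + p + r) + 1.
Since g + p + r is an integer, the sum is of the form 2k+1 for an integer k.

2(g + p + r) + 1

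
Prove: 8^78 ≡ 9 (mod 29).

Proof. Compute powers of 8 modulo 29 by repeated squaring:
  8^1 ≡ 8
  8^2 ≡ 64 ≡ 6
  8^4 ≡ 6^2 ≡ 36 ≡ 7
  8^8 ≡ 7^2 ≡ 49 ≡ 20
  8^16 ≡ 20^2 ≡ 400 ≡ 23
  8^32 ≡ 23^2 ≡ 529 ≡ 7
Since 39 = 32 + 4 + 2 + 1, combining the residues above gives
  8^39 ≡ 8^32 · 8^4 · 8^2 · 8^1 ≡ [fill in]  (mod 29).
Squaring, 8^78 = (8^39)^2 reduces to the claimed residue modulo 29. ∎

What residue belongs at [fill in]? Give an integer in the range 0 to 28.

3

8^32 · 8^4 · 8^2 · 8^1 ≡ 7 · 7 · 6 · 8 = 2352.
2352 mod 29 = 3, so 8^39 ≡ 3 (mod 29).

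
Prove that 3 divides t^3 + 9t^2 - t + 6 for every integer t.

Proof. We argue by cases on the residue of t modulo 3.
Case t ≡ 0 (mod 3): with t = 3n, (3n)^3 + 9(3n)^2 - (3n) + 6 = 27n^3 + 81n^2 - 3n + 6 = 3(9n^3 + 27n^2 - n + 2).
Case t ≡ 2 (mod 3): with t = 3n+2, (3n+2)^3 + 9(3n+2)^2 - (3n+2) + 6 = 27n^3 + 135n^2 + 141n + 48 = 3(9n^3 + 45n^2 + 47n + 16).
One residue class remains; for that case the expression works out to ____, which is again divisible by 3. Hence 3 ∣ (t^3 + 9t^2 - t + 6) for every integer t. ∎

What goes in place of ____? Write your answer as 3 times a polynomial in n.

3(9n^3 + 36n^2 + 20n + 5)

Only t ≡ 1 (mod 3) is unaccounted for. Put t = 3n+1:
(3n+1)^3 + 9(3n+1)^2 - (3n+1) + 6 expands to 27n^3 + 108n^2 + 60n + 15,
and factoring out 3 leaves 3(9n^3 + 36n^2 + 20n + 5).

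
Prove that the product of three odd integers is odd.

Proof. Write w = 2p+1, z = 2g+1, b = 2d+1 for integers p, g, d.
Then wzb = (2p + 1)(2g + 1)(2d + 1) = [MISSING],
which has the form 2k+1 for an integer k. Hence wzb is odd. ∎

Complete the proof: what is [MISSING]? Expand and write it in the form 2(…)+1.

Expanding: (2p + 1)(2g + 1)(2d + 1) = 8dgp + 4dg + 4dp + 2d + 4gp + 2g + 2p + 1.
Every term except the constant is even, so this is 2(4dgp + 2dg + 2dp + d + 2gp + g + p) + 1,
and 4dgp + 2dg + 2dp + d + 2gp + g + p ∈ ℤ gives the required form.

2(4dgp + 2dg + 2dp + d + 2gp + g + p) + 1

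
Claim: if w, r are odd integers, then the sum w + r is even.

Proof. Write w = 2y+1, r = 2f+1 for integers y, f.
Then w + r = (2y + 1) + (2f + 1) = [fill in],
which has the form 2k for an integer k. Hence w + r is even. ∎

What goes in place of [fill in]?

Expanding: (2y + 1) + (2f + 1) = 2f + 2y + 2.
Every term is even; pulling out the factor of 2 gives 2(f + y + 1).

2(f + y + 1)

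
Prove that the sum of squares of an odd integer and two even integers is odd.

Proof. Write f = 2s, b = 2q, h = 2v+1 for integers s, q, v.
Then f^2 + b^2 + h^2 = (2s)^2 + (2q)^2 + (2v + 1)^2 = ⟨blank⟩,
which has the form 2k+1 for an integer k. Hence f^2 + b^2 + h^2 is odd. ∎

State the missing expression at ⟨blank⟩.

Expanding: (2s)^2 + (2q)^2 + (2v + 1)^2 = 4q^2 + 4s^2 + 4v^2 + 4v + 1.
Every term except the constant is even, so this is 2(2q^2 + 2s^2 + 2v^2 + 2v) + 1,
and 2q^2 + 2s^2 + 2v^2 + 2v ∈ ℤ gives the required form.

2(2q^2 + 2s^2 + 2v^2 + 2v) + 1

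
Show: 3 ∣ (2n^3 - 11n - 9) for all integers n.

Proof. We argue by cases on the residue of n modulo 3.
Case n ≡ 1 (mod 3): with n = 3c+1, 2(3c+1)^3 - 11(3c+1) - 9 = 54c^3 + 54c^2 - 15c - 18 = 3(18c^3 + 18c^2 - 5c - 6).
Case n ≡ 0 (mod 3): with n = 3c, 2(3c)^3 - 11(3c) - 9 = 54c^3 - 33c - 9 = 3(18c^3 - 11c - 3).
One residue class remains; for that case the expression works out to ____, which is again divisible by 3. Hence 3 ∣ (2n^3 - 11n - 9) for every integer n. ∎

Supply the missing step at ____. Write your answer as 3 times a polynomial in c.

3(18c^3 + 36c^2 + 13c - 5)

Only n ≡ 2 (mod 3) is unaccounted for. Put n = 3c+2:
2(3c+2)^3 - 11(3c+2) - 9 expands to 54c^3 + 108c^2 + 39c - 15,
and factoring out 3 leaves 3(18c^3 + 36c^2 + 13c - 5).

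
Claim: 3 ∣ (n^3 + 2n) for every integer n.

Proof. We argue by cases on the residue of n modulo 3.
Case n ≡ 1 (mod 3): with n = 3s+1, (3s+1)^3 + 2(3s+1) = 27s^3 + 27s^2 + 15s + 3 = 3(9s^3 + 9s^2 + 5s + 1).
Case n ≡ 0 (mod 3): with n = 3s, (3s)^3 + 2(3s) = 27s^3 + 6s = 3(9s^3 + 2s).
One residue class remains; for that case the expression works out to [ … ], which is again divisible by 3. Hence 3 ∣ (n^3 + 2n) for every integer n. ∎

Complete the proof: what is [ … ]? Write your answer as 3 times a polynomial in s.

3(9s^3 + 18s^2 + 14s + 4)

The residues treated are {1, 0}, so the missing case is n ≡ 2 (mod 3); write n = 3s+2.
Then (3s+2)^3 + 2(3s+2) = 27s^3 + 54s^2 + 42s + 12 = 3(9s^3 + 18s^2 + 14s + 4).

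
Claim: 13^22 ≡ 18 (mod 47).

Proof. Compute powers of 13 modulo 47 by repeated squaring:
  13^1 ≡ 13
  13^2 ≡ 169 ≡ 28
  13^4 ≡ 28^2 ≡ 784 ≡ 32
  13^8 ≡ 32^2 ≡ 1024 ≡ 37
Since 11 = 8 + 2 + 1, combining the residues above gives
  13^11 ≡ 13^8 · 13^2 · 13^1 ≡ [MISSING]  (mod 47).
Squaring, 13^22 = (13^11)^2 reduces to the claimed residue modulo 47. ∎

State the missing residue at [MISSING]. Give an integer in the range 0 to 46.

26

Multiply the listed residues: 37 · 28 · 13 = 1036 → 13468.
Reducing modulo 47: 13468 = 286·47 + 26, so 13^11 ≡ 26.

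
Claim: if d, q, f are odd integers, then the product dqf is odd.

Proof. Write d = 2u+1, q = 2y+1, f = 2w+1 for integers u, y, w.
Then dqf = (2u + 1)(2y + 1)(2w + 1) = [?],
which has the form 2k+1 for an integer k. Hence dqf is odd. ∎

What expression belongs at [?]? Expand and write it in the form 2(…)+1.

2(4uwy + 2uw + 2uy + u + 2wy + w + y) + 1

Expanding: (2u + 1)(2y + 1)(2w + 1) = 8uwy + 4uw + 4uy + 2u + 4wy + 2w + 2y + 1.
Every term except the constant is even, so this is 2(4uwy + 2uw + 2uy + u + 2wy + w + y) + 1,
and 4uwy + 2uw + 2uy + u + 2wy + w + y ∈ ℤ gives the required form.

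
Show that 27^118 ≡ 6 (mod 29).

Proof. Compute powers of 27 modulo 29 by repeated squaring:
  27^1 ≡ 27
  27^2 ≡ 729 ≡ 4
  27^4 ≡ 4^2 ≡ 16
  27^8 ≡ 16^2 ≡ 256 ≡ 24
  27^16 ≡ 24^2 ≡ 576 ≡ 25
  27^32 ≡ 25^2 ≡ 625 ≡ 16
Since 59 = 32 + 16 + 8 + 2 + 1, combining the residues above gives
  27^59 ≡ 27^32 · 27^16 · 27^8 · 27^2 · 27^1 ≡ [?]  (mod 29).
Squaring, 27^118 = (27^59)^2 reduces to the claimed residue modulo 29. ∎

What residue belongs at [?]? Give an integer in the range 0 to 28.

21

27^32 · 27^16 · 27^8 · 27^2 · 27^1 ≡ 16 · 25 · 24 · 4 · 27 = 1036800.
1036800 mod 29 = 21, so 27^59 ≡ 21 (mod 29).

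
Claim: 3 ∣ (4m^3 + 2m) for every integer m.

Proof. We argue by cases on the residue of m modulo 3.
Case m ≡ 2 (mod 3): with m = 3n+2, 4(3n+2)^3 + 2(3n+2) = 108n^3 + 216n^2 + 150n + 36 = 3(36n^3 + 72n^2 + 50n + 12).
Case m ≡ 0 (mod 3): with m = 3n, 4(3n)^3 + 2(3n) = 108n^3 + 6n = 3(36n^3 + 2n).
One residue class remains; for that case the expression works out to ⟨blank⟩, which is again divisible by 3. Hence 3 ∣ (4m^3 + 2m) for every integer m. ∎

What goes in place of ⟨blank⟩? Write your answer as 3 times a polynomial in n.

3(36n^3 + 36n^2 + 14n + 2)

Only m ≡ 1 (mod 3) is unaccounted for. Put m = 3n+1:
4(3n+1)^3 + 2(3n+1) expands to 108n^3 + 108n^2 + 42n + 6,
and factoring out 3 leaves 3(36n^3 + 36n^2 + 14n + 2).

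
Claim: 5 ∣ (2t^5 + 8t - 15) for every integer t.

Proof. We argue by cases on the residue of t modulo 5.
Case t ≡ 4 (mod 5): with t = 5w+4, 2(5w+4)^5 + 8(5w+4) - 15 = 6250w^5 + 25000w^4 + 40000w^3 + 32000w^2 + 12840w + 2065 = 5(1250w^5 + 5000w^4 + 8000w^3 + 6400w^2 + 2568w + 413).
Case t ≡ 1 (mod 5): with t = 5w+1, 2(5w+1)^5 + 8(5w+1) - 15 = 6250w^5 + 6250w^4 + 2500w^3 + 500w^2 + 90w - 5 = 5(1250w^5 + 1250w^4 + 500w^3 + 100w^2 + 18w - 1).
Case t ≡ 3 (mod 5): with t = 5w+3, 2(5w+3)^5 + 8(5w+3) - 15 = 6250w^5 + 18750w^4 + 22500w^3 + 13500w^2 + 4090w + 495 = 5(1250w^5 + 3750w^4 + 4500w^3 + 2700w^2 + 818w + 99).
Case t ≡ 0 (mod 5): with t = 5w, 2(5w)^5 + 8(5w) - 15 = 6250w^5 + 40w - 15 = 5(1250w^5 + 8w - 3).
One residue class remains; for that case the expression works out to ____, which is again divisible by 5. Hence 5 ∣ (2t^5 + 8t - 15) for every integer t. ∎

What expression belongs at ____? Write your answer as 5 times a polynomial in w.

The residues treated are {4, 1, 3, 0}, so the missing case is t ≡ 2 (mod 5); write t = 5w+2.
Then 2(5w+2)^5 + 8(5w+2) - 15 = 6250w^5 + 12500w^4 + 10000w^3 + 4000w^2 + 840w + 65 = 5(1250w^5 + 2500w^4 + 2000w^3 + 800w^2 + 168w + 13).

5(1250w^5 + 2500w^4 + 2000w^3 + 800w^2 + 168w + 13)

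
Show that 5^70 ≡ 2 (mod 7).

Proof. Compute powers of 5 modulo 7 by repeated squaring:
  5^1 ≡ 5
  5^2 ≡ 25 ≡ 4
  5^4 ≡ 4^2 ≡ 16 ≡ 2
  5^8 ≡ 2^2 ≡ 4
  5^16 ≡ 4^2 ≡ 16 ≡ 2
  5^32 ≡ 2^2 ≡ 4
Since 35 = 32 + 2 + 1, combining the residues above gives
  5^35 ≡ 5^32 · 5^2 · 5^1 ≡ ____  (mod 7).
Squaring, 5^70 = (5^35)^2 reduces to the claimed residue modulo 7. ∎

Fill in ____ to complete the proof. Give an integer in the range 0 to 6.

3

5^32 · 5^2 · 5^1 ≡ 4 · 4 · 5 = 80.
80 mod 7 = 3, so 5^35 ≡ 3 (mod 7).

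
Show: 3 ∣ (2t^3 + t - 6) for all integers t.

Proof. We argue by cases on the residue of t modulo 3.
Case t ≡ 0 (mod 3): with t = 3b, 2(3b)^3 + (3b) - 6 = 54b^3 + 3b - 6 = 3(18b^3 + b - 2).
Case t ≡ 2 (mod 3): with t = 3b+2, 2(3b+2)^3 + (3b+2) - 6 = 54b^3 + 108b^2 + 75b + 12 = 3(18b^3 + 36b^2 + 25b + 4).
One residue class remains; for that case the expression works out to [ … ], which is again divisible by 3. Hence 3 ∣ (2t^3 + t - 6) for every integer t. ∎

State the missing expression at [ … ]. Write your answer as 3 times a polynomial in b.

The residues treated are {0, 2}, so the missing case is t ≡ 1 (mod 3); write t = 3b+1.
Then 2(3b+1)^3 + (3b+1) - 6 = 54b^3 + 54b^2 + 21b - 3 = 3(18b^3 + 18b^2 + 7b - 1).

3(18b^3 + 18b^2 + 7b - 1)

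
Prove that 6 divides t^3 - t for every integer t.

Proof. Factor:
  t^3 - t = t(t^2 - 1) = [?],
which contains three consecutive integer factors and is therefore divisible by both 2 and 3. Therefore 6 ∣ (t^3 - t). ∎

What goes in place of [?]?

t(t^2 - 1) = t(t - 1)(t + 1) = (t - 1)t(t + 1).
These three factors are consecutive integers, so their product is divisible by 6.

(t - 1)t(t + 1)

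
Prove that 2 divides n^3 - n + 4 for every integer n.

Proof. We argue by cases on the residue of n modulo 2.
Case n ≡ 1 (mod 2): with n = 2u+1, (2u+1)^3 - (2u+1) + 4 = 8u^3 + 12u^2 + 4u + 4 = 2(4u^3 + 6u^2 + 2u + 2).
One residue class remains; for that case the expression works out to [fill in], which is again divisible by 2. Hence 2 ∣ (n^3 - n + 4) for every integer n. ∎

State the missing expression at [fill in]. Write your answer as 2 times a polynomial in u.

Only n ≡ 0 (mod 2) is unaccounted for. Put n = 2u:
(2u)^3 - (2u) + 4 expands to 8u^3 - 2u + 4,
and factoring out 2 leaves 2(4u^3 - u + 2).

2(4u^3 - u + 2)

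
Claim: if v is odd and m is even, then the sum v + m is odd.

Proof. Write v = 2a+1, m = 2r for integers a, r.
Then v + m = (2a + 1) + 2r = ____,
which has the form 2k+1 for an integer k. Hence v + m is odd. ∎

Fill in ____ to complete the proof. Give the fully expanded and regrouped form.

Expanding: (2a + 1) + 2r = 2a + 2r + 1.
Every term except the constant is even, so this is 2(a + r) + 1,
and a + r ∈ ℤ gives the required form.

2(a + r) + 1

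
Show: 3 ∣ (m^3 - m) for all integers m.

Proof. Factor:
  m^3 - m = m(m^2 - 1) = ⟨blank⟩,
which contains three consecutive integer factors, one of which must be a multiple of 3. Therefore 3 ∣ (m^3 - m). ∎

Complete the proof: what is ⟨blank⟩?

m(m^2 - 1) = m(m - 1)(m + 1) = (m - 1)m(m + 1).
These three factors are consecutive integers, so their product is divisible by 3.

(m - 1)m(m + 1)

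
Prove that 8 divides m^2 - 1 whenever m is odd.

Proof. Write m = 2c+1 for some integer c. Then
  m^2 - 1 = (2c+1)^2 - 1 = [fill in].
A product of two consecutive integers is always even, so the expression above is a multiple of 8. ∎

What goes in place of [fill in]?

4c(c + 1)

(2c+1)^2 - 1 = 4c^2 + 4c + 1 - 1 = 4c^2 + 4c = 4c(c+1).
Since c and c+1 are consecutive, c(c+1) is even, and 4·(even) is a multiple of 8.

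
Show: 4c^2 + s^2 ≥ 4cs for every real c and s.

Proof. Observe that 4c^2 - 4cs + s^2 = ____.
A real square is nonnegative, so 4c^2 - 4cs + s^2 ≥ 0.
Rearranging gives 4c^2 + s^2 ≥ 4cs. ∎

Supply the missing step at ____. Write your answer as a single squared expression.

The leading and trailing coefficients are 2^2 and 1^2, and 4 = 2·2·1, so the trinomial is (2c - s)^2.
Hence 4c^2 - 4cs + s^2 ≥ 0.

(2c - s)^2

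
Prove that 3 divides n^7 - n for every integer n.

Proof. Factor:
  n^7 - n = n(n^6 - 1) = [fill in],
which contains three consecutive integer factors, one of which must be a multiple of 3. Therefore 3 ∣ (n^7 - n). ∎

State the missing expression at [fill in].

(n - 1)n(n + 1)(n^4 + n^2 + 1)

n^6 - 1 = (n^2 - 1)(n^4 + n^2 + 1), and n^2 - 1 = (n-1)(n+1).
So n(n^6 - 1) = (n - 1)n(n + 1)(n^4 + n^2 + 1).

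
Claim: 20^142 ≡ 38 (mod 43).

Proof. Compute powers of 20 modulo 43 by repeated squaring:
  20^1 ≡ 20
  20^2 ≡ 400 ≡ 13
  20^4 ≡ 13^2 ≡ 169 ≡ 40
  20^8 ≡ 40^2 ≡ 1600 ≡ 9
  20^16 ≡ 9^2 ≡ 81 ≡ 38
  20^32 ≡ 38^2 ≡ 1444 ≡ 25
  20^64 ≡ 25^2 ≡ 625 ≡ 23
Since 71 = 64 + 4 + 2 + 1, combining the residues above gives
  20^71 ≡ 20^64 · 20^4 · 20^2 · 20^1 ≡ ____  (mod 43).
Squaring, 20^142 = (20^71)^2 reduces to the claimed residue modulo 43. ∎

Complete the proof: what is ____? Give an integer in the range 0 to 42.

20^64 · 20^4 · 20^2 · 20^1 ≡ 23 · 40 · 13 · 20 = 239200.
239200 mod 43 = 34, so 20^71 ≡ 34 (mod 43).

34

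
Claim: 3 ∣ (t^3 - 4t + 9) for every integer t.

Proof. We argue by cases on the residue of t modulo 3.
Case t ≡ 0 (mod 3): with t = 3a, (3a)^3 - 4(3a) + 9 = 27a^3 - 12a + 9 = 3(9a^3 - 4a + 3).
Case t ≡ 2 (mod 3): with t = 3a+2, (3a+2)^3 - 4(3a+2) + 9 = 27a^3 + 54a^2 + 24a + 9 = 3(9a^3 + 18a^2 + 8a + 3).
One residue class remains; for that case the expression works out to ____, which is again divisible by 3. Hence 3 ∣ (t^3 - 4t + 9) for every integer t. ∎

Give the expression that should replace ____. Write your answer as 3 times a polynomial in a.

Only t ≡ 1 (mod 3) is unaccounted for. Put t = 3a+1:
(3a+1)^3 - 4(3a+1) + 9 expands to 27a^3 + 27a^2 - 3a + 6,
and factoring out 3 leaves 3(9a^3 + 9a^2 - a + 2).

3(9a^3 + 9a^2 - a + 2)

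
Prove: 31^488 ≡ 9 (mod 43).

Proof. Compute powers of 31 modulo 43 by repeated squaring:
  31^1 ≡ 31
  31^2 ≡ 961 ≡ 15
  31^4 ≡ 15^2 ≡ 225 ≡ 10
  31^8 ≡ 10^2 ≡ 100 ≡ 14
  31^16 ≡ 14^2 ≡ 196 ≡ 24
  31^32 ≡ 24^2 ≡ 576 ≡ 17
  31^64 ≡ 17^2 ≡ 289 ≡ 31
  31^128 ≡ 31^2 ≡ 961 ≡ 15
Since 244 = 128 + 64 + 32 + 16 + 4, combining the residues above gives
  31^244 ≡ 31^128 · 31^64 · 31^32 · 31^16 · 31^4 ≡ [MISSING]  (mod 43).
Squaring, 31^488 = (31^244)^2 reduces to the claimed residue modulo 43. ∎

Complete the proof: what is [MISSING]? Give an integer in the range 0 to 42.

31^128 · 31^64 · 31^32 · 31^16 · 31^4 ≡ 15 · 31 · 17 · 24 · 10 = 1897200.
1897200 mod 43 = 40, so 31^244 ≡ 40 (mod 43).

40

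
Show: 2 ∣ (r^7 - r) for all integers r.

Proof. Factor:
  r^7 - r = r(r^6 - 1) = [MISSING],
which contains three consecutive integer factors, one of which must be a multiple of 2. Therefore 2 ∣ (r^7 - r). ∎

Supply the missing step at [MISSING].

r^6 - 1 = (r^2 - 1)(r^4 + r^2 + 1), and r^2 - 1 = (r-1)(r+1).
So r(r^6 - 1) = (r - 1)r(r + 1)(r^4 + r^2 + 1).

(r - 1)r(r + 1)(r^4 + r^2 + 1)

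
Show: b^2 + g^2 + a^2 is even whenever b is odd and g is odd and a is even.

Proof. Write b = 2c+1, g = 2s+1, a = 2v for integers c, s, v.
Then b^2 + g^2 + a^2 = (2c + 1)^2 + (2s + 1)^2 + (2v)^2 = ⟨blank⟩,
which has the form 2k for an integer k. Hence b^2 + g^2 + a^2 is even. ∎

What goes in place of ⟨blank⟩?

2(2c^2 + 2c + 2s^2 + 2s + 2v^2 + 1)

Expanding: (2c + 1)^2 + (2s + 1)^2 + (2v)^2 = 4c^2 + 4c + 4s^2 + 4s + 4v^2 + 2.
Every term is even; pulling out the factor of 2 gives 2(2c^2 + 2c + 2s^2 + 2s + 2v^2 + 1).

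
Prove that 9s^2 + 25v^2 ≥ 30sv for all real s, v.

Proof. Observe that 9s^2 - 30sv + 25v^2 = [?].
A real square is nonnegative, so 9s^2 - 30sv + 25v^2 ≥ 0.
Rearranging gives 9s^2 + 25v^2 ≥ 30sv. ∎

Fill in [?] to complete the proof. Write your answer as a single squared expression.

9s^2 - 30sv + 25v^2 is a perfect-square trinomial: the outer terms are (3s)^2 and (5v)^2, and the cross term is -2·3s·5v.
So 9s^2 - 30sv + 25v^2 = (3s - 5v)^2 ≥ 0.

(3s - 5v)^2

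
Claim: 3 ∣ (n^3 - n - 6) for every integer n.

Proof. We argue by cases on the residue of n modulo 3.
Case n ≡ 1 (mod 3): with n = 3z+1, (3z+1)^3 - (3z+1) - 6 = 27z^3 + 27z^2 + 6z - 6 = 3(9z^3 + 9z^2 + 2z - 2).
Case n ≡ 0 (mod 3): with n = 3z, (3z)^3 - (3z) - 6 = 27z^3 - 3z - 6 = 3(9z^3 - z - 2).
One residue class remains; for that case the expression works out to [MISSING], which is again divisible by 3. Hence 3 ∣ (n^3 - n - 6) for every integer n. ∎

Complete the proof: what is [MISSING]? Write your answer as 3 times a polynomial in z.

Only n ≡ 2 (mod 3) is unaccounted for. Put n = 3z+2:
(3z+2)^3 - (3z+2) - 6 expands to 27z^3 + 54z^2 + 33z,
and factoring out 3 leaves 3(9z^3 + 18z^2 + 11z).

3(9z^3 + 18z^2 + 11z)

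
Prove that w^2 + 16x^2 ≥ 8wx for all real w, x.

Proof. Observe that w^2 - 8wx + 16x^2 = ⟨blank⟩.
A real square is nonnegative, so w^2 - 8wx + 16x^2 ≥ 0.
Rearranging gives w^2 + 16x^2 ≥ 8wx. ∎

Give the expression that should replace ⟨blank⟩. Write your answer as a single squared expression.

w^2 - 8wx + 16x^2 is a perfect-square trinomial: the outer terms are (w)^2 and (4x)^2, and the cross term is -2·w·4x.
So w^2 - 8wx + 16x^2 = (w - 4x)^2 ≥ 0.

(w - 4x)^2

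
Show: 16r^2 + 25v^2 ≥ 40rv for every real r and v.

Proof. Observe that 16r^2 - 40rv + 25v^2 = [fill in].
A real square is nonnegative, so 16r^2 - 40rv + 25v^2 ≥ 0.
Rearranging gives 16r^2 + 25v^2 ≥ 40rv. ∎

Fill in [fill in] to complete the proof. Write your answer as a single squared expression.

The leading and trailing coefficients are 4^2 and 5^2, and 40 = 2·4·5, so the trinomial is (4r - 5v)^2.
Hence 16r^2 - 40rv + 25v^2 ≥ 0.

(4r - 5v)^2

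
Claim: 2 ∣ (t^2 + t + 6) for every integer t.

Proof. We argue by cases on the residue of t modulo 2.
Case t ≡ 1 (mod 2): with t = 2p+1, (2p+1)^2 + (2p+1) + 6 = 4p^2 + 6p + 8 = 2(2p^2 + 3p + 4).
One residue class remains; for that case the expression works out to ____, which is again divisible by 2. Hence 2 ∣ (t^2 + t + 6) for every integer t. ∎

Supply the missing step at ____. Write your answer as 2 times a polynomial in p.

2(2p^2 + p + 3)

The residues treated are {1}, so the missing case is t ≡ 0 (mod 2); write t = 2p.
Then (2p)^2 + (2p) + 6 = 4p^2 + 2p + 6 = 2(2p^2 + p + 3).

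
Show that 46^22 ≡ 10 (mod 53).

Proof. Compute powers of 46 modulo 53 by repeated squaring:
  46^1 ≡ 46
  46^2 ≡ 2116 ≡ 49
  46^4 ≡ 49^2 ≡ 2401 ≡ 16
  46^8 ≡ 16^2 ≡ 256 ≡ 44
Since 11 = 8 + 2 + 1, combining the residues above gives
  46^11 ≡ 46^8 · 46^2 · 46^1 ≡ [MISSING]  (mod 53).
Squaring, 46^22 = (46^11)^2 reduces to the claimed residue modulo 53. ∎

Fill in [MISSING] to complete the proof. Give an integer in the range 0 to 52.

Multiply the listed residues: 44 · 49 · 46 = 2156 → 99176.
Reducing modulo 53: 99176 = 1871·53 + 13, so 46^11 ≡ 13.

13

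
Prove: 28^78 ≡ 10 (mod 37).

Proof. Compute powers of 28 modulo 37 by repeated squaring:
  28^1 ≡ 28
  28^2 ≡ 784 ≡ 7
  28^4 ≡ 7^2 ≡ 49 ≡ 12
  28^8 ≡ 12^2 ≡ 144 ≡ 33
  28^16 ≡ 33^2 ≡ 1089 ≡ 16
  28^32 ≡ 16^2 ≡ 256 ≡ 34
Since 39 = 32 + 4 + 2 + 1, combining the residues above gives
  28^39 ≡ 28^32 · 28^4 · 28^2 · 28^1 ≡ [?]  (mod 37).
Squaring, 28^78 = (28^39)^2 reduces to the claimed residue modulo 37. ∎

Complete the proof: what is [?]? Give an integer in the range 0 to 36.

Multiply the listed residues: 34 · 12 · 7 · 28 = 408 → 2856 → 79968.
Reducing modulo 37: 79968 = 2161·37 + 11, so 28^39 ≡ 11.

11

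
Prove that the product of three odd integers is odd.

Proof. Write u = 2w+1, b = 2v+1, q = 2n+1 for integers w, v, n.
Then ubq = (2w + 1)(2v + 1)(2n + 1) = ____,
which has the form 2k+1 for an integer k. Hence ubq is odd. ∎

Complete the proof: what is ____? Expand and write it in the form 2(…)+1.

Expanding: (2w + 1)(2v + 1)(2n + 1) = 8nvw + 4nv + 4nw + 2n + 4vw + 2v + 2w + 1.
Every term except the constant is even, so this is 2(4nvw + 2nv + 2nw + n + 2vw + v + w) + 1,
and 4nvw + 2nv + 2nw + n + 2vw + v + w ∈ ℤ gives the required form.

2(4nvw + 2nv + 2nw + n + 2vw + v + w) + 1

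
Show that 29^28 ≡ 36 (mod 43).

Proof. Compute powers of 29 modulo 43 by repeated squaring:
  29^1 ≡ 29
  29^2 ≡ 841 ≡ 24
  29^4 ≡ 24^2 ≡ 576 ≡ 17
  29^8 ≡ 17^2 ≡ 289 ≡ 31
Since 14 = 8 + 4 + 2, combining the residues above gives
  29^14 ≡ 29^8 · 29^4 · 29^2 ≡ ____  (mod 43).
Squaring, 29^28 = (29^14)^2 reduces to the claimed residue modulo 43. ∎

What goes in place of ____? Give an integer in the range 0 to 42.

6

29^8 · 29^4 · 29^2 ≡ 31 · 17 · 24 = 12648.
12648 mod 43 = 6, so 29^14 ≡ 6 (mod 43).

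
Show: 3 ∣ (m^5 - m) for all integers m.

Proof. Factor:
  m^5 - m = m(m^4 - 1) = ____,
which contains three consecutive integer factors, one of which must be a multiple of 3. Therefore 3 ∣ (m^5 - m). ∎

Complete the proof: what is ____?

(m - 1)m(m + 1)(m^2 + 1)

m^4 - 1 = (m^2 - 1)(m^2 + 1), and m^2 - 1 = (m-1)(m+1).
So m(m^4 - 1) = (m - 1)m(m + 1)(m^2 + 1).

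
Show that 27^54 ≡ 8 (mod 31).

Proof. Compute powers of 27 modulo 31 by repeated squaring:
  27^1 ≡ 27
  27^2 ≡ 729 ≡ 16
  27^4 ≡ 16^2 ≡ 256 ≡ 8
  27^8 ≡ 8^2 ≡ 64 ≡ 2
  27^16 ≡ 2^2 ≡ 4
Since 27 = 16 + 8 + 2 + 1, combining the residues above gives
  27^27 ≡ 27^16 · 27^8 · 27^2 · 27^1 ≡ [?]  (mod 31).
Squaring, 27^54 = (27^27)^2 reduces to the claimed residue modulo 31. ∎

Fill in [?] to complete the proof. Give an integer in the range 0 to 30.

15

Multiply the listed residues: 4 · 2 · 16 · 27 = 8 → 128 → 3456.
Reducing modulo 31: 3456 = 111·31 + 15, so 27^27 ≡ 15.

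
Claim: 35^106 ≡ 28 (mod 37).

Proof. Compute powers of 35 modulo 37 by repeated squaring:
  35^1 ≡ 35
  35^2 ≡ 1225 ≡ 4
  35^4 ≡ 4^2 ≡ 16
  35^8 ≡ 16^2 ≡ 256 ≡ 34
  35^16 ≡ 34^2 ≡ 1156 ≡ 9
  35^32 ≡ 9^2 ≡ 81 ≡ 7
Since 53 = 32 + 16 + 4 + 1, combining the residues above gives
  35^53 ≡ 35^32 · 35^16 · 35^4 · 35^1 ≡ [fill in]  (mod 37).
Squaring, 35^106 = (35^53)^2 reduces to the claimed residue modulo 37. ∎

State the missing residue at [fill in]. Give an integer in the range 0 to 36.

19

Multiply the listed residues: 7 · 9 · 16 · 35 = 63 → 1008 → 35280.
Reducing modulo 37: 35280 = 953·37 + 19, so 35^53 ≡ 19.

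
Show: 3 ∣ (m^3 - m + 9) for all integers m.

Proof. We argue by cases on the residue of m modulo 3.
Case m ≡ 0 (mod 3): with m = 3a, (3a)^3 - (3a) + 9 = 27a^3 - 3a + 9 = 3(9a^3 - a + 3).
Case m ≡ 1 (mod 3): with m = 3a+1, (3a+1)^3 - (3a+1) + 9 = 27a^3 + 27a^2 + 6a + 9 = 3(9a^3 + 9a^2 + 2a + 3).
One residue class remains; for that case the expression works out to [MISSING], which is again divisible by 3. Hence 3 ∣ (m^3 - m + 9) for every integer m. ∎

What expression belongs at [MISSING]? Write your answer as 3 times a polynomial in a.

The residues treated are {0, 1}, so the missing case is m ≡ 2 (mod 3); write m = 3a+2.
Then (3a+2)^3 - (3a+2) + 9 = 27a^3 + 54a^2 + 33a + 15 = 3(9a^3 + 18a^2 + 11a + 5).

3(9a^3 + 18a^2 + 11a + 5)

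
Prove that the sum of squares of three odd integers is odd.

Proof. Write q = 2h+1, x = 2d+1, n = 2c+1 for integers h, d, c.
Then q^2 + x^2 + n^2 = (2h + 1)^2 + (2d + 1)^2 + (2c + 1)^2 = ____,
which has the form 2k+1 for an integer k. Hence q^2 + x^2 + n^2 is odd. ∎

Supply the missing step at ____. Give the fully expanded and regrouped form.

Expanding: (2h + 1)^2 + (2d + 1)^2 + (2c + 1)^2 = 4c^2 + 4c + 4d^2 + 4d + 4h^2 + 4h + 3.
Every term except the constant is even, so this is 2(2c^2 + 2c + 2d^2 + 2d + 2h^2 + 2h + 1) + 1,
and 2c^2 + 2c + 2d^2 + 2d + 2h^2 + 2h + 1 ∈ ℤ gives the required form.

2(2c^2 + 2c + 2d^2 + 2d + 2h^2 + 2h + 1) + 1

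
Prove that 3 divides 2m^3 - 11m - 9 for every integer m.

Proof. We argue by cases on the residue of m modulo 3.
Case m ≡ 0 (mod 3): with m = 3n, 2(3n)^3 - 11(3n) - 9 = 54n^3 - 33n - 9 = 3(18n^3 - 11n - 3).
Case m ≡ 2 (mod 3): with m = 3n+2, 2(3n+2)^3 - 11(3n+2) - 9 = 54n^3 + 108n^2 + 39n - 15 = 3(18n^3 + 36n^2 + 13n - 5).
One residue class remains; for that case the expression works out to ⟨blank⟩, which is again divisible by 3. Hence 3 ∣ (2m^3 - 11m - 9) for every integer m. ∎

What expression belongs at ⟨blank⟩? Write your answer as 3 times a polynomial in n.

The residues treated are {0, 2}, so the missing case is m ≡ 1 (mod 3); write m = 3n+1.
Then 2(3n+1)^3 - 11(3n+1) - 9 = 54n^3 + 54n^2 - 15n - 18 = 3(18n^3 + 18n^2 - 5n - 6).

3(18n^3 + 18n^2 - 5n - 6)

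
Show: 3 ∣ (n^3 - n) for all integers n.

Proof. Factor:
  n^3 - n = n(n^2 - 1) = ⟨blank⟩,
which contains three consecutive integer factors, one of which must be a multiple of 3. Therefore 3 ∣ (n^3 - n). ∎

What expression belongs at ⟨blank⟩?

(n - 1)n(n + 1)

n(n^2 - 1) = n(n - 1)(n + 1) = (n - 1)n(n + 1).
These three factors are consecutive integers, so their product is divisible by 3.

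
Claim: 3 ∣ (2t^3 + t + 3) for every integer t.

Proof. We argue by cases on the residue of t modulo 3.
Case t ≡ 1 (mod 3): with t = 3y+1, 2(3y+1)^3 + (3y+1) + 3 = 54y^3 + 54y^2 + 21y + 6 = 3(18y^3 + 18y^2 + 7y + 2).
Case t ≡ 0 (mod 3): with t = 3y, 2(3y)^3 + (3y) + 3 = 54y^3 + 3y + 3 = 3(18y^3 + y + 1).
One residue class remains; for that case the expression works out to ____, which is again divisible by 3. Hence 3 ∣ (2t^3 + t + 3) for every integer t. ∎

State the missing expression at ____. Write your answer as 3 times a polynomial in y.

3(18y^3 + 36y^2 + 25y + 7)

Only t ≡ 2 (mod 3) is unaccounted for. Put t = 3y+2:
2(3y+2)^3 + (3y+2) + 3 expands to 54y^3 + 108y^2 + 75y + 21,
and factoring out 3 leaves 3(18y^3 + 36y^2 + 25y + 7).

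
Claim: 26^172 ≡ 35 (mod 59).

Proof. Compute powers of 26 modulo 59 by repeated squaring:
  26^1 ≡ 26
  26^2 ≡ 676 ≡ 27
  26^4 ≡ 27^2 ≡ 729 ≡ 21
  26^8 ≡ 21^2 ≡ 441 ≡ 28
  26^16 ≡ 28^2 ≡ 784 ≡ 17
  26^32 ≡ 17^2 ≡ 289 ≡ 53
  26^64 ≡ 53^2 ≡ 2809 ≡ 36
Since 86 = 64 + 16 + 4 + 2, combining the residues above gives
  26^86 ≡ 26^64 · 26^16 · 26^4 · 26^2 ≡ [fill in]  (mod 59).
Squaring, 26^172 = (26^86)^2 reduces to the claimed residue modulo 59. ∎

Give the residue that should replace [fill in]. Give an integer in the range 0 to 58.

25

Multiply the listed residues: 36 · 17 · 21 · 27 = 612 → 12852 → 347004.
Reducing modulo 59: 347004 = 5881·59 + 25, so 26^86 ≡ 25.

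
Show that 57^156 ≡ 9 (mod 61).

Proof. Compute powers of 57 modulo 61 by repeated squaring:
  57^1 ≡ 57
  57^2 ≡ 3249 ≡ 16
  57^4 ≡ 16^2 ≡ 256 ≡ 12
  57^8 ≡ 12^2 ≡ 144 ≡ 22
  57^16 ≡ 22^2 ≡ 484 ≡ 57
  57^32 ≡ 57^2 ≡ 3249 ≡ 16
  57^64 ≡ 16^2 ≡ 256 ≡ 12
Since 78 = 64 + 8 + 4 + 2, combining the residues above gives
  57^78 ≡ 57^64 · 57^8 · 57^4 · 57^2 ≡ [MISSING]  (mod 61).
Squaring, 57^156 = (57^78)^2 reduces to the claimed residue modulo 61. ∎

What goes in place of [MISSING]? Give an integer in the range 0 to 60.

58

57^64 · 57^8 · 57^4 · 57^2 ≡ 12 · 22 · 12 · 16 = 50688.
50688 mod 61 = 58, so 57^78 ≡ 58 (mod 61).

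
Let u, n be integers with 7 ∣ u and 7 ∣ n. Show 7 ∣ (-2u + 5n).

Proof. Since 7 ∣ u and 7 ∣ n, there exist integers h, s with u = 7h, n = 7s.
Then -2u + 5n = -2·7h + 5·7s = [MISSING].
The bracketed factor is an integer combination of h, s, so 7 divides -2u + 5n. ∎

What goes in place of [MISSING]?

Each term has a factor of 7: -2·7h + 5·7s = 7·(-2h + 5s).
Since -2h + 5s is an integer, 7 ∣ (-2u + 5n).

7(-2h + 5s)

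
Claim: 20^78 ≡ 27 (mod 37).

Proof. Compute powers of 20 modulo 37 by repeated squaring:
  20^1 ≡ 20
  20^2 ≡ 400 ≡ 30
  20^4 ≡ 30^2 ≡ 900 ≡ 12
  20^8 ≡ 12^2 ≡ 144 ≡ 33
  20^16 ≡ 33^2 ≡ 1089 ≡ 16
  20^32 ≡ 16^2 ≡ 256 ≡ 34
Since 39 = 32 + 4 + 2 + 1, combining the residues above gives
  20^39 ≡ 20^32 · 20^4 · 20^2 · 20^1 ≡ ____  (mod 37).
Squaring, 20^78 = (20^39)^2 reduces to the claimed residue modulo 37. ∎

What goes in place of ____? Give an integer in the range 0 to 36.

8

20^32 · 20^4 · 20^2 · 20^1 ≡ 34 · 12 · 30 · 20 = 244800.
244800 mod 37 = 8, so 20^39 ≡ 8 (mod 37).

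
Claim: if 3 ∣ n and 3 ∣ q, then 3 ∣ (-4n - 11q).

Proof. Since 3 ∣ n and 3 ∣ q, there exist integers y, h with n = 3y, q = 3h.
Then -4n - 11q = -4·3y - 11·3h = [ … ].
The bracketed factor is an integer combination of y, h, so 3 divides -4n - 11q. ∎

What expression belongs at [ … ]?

3(-11h - 4y)

Pull the common 3 out of every term: -4·3y - 11·3h = 3(-11h - 4y).
-11h - 4y is an integer, which exhibits the divisibility.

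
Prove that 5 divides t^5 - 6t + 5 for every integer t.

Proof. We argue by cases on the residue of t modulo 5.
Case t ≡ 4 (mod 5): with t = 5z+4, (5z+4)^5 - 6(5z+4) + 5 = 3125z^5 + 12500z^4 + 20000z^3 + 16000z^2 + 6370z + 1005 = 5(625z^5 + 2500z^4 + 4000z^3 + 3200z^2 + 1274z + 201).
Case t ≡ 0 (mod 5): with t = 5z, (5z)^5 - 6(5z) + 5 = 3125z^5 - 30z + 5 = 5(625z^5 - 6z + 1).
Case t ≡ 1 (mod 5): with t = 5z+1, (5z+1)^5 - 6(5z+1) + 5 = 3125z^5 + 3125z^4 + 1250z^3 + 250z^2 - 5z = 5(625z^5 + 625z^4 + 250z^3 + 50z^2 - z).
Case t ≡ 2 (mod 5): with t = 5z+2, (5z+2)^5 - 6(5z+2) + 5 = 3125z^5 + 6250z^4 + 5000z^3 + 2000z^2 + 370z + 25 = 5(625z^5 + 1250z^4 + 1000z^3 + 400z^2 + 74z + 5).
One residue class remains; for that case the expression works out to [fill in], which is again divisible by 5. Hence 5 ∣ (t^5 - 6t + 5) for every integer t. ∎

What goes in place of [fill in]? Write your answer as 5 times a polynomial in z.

The residues treated are {4, 0, 1, 2}, so the missing case is t ≡ 3 (mod 5); write t = 5z+3.
Then (5z+3)^5 - 6(5z+3) + 5 = 3125z^5 + 9375z^4 + 11250z^3 + 6750z^2 + 1995z + 230 = 5(625z^5 + 1875z^4 + 2250z^3 + 1350z^2 + 399z + 46).

5(625z^5 + 1875z^4 + 2250z^3 + 1350z^2 + 399z + 46)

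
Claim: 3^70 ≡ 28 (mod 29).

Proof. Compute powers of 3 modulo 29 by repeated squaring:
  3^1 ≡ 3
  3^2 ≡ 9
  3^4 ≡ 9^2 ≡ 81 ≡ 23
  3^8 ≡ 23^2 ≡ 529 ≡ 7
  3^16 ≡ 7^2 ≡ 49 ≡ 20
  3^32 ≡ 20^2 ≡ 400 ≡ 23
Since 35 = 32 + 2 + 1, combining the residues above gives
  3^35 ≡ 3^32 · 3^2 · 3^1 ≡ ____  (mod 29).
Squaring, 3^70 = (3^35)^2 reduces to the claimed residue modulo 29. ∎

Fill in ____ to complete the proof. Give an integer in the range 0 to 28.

12

3^32 · 3^2 · 3^1 ≡ 23 · 9 · 3 = 621.
621 mod 29 = 12, so 3^35 ≡ 12 (mod 29).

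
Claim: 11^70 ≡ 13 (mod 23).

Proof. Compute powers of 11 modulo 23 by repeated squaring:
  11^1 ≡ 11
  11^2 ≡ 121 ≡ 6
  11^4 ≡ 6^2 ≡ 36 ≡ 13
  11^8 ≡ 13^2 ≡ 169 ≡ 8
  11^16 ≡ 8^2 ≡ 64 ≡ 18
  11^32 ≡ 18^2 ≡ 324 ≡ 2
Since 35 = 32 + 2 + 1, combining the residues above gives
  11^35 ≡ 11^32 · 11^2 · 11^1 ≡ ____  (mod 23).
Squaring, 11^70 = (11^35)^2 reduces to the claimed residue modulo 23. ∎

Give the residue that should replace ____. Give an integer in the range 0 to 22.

11^32 · 11^2 · 11^1 ≡ 2 · 6 · 11 = 132.
132 mod 23 = 17, so 11^35 ≡ 17 (mod 23).

17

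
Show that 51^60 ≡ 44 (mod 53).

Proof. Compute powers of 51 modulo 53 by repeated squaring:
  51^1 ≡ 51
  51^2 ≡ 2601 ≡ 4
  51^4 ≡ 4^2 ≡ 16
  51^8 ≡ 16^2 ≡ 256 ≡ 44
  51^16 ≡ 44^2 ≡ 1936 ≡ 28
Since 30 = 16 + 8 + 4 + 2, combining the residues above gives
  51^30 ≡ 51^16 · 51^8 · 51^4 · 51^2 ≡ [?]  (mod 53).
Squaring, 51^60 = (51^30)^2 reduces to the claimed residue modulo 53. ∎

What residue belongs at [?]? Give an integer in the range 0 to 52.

51^16 · 51^8 · 51^4 · 51^2 ≡ 28 · 44 · 16 · 4 = 78848.
78848 mod 53 = 37, so 51^30 ≡ 37 (mod 53).

37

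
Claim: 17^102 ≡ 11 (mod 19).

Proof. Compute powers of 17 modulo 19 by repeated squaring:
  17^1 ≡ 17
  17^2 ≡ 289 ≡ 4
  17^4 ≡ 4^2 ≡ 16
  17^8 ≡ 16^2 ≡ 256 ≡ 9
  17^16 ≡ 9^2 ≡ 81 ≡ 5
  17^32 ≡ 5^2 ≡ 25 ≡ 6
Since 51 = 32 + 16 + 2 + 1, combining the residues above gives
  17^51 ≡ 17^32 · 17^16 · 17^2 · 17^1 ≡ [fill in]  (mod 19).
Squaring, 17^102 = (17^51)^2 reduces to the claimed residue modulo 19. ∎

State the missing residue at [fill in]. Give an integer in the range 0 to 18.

Multiply the listed residues: 6 · 5 · 4 · 17 = 30 → 120 → 2040.
Reducing modulo 19: 2040 = 107·19 + 7, so 17^51 ≡ 7.

7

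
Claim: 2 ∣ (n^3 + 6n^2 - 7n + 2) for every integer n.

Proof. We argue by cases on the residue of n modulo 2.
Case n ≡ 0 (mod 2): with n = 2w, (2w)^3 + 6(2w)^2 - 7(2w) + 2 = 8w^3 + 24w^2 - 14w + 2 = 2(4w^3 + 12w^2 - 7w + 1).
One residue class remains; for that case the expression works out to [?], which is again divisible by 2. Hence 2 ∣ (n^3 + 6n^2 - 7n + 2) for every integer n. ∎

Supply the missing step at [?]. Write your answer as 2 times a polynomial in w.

Only n ≡ 1 (mod 2) is unaccounted for. Put n = 2w+1:
(2w+1)^3 + 6(2w+1)^2 - 7(2w+1) + 2 expands to 8w^3 + 36w^2 + 16w + 2,
and factoring out 2 leaves 2(4w^3 + 18w^2 + 8w + 1).

2(4w^3 + 18w^2 + 8w + 1)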